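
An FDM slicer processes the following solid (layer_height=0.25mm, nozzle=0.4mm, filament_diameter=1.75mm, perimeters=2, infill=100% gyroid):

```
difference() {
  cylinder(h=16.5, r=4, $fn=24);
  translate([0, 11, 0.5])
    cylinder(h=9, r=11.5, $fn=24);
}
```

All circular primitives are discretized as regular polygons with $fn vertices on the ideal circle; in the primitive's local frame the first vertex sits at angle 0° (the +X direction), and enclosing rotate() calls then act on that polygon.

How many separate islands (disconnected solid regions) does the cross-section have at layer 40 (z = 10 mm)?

1

At z = 10 mm: the r=4 cylinder contributes a regular 24-gon of circumradius 4; the cylinder at (0, 11) is absent (z outside [0.5, 9.5]); Subtracting the remaining from the first: none of the subtracted shapes is present at this height, so the r=4 cylinder is unchanged — 1 connected region. Overall, the cross-section is a single solid region. Island count = 1.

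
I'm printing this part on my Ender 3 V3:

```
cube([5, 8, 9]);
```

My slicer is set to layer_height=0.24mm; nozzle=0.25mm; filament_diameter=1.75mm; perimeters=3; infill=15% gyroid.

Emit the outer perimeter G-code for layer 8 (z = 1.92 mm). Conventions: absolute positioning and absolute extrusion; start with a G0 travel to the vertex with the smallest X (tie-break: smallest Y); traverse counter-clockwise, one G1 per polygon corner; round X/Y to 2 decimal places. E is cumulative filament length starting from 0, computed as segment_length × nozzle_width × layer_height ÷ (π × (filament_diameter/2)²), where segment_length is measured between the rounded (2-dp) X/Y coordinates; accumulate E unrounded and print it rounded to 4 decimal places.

At z = 1.92 mm: the cube (footprint 5×8) is included at this height. The outline is a single polygon with 4 vertices. Extrusion per mm of travel: 0.25 × 0.24 / (π × 0.875²) = 0.024945. Accumulating E over each segment gives final E = 0.6486.

G0 X0.00 Y0.00 Z1.92
G1 X5.00 Y0.00 E0.1247
G1 X5.00 Y8.00 E0.3243
G1 X0.00 Y8.00 E0.4490
G1 X0.00 Y0.00 E0.6486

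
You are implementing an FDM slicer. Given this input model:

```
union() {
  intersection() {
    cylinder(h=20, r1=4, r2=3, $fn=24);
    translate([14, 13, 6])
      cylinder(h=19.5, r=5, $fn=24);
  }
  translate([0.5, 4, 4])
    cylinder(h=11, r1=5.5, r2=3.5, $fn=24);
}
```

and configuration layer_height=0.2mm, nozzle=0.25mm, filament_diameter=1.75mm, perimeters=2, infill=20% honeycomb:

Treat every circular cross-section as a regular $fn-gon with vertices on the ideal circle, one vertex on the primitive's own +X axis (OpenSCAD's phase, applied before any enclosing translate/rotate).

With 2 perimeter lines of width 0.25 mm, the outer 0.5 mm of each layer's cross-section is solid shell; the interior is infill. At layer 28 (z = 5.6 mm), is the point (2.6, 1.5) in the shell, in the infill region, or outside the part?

At z = 5.6 mm: the cone: at t=0.280 of its height the radius interpolates to r₁+(r₂−r₁)t = 3.720, giving a regular 24-gon of that circumradius; the cylinder at (14, 13) does not reach this height (z outside [6, 25.5]); Keeping only the common overlap: at least one operand is absent at this height, so nothing remains; the cone at (0.5, 4): at t=0.145 of its height the radius interpolates to r₁+(r₂−r₁)t = 5.209, giving a regular 24-gon of that circumradius; Merging all regions: only the cone at (0.5, 4) is present, so the union is just that shape — 1 connected region. Overall, the cross-section is a single solid region. The nearest boundary edge runs (3.10, -0.51)→(4.18, 0.32); distance from the point to it = 1.90 mm. The point is inside the cross-section and 1.90 mm from the nearest boundary — more than the 0.5 mm shell width (2 × 0.25), so it's in the infill interior.

infill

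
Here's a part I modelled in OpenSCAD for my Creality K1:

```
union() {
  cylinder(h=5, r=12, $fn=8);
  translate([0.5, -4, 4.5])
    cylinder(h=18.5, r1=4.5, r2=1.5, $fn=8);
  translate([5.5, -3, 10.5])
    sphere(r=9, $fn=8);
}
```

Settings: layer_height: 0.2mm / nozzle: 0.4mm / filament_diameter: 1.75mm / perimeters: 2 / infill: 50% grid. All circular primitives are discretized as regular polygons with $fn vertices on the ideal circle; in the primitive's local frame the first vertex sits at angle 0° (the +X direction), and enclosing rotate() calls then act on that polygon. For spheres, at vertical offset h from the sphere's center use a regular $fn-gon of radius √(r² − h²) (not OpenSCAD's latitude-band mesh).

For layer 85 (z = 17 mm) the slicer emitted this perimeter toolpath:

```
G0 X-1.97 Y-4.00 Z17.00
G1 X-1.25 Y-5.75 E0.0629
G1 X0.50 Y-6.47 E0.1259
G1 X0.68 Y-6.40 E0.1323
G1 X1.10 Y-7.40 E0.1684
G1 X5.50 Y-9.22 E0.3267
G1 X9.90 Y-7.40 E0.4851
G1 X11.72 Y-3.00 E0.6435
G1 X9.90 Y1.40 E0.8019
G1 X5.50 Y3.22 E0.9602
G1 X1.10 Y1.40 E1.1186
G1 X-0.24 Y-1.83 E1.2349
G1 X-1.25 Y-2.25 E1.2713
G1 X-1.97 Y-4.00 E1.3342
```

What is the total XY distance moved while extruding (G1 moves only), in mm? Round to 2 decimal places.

40.11 mm

Sum the Euclidean lengths of each G1 segment: total = 40.11 mm.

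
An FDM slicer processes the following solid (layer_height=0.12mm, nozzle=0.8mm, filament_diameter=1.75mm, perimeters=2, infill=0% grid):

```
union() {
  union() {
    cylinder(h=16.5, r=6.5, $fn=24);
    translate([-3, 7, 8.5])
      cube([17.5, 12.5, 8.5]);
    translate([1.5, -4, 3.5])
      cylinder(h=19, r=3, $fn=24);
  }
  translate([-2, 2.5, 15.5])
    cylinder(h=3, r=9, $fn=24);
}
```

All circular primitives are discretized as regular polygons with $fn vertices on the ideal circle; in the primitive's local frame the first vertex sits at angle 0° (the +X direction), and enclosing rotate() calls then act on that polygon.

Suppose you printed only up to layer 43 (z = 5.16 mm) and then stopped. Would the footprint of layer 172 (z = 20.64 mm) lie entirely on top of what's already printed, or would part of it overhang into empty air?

entirely on top

Compare the two slices. At z = 5.16: the r=6.5 cylinder gives a regular 24-gon of circumradius 6.5 (constant along its height) (area = (24/2)·6.500²·sin(360°/24) = 131.22 mm²); the cube at (-3, 7) does not reach this height (z outside [8.5, 17]); the cylinder at (1.5, -4): section is a regular 24-gon, circumradius r=3 (area = (24/2)·3.000²·sin(360°/24) = 27.95 mm²); Merging all regions: the regions partially overlap — summed areas 159.17 mm² minus the doubly-counted overlap 25.17 mm² gives 134.01 mm² — area = 134.01 mm²; the cylinder at (-2, 2.5) is absent (z outside [15.5, 18.5]); Combining (union): only that combined region is present, so the union is just that shape — area = 134.01 mm². At z = 20.64: the cylinder does not reach this height (z outside [0, 16.5]); the cube at (-3, 7) is not intersected at this z (z outside [8.5, 17]); the r=3 cylinder at (1.5, -4) gives a regular 24-gon of circumradius 3 (constant along its height) (area = (24/2)·3.000²·sin(360°/24) = 27.95 mm²); Combining (union): only the r=3 cylinder at (1.5, -4) is present, so the union is just that shape — area = 27.95 mm²; the cylinder at (-2, 2.5) does not reach this height (z outside [15.5, 18.5]); Combining (union): only the result so far is present, so the union is just that shape — area = 27.95 mm². Checking containment: the cross-section at z = 20.64 is a subset of the cross-section at z = 5.16.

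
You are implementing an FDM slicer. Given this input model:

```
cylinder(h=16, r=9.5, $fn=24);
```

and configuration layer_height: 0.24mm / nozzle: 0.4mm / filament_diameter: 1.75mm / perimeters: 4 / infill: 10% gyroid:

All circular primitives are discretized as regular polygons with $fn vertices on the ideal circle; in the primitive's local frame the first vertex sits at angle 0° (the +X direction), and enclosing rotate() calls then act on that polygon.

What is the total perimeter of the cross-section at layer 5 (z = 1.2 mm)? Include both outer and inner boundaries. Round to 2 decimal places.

At z = 1.2 mm: the cylinder: section is a regular 24-gon, circumradius r=9.5 (perimeter = 2·24·9.500·sin(180°/24) = 59.52 mm). Overall, the cross-section is a single solid region. Total boundary length (outer) = 59.52 mm.

59.52 mm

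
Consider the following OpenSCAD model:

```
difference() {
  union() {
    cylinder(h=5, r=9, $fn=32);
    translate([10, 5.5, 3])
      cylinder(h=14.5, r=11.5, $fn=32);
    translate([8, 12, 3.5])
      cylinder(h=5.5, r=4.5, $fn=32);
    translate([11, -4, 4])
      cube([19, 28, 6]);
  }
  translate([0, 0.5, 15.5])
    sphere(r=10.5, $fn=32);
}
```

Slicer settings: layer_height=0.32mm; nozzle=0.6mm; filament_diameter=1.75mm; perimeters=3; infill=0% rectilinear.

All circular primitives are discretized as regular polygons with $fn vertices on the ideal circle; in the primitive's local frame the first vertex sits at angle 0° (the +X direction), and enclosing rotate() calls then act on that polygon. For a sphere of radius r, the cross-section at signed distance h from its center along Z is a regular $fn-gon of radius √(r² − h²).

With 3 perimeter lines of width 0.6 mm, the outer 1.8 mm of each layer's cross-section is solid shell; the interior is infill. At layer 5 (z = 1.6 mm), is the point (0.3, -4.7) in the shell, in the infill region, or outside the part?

infill

At z = 1.6 mm: the r=9 cylinder contributes a regular 32-gon of circumradius 9; the cylinder at (10, 5.5) does not reach this height (z outside [3, 17.5]); the cylinder at (8, 12) does not reach this height (z outside [3.5, 9]); the cube at (11, -4) does not reach this height (z outside [4, 10]); Combining (union): only the r=9 cylinder is present, so the union is just that shape — 1 connected region; the sphere at (0, 0.5) does not reach this height (|z−center|=13.900 > r=10.5); After the difference (first − rest): none of the subtracted shapes is present at this height, so the result so far is unchanged — 1 connected region. Overall, the cross-section is a single solid region. The nearest boundary edge runs (-0.00, -9.00)→(1.76, -8.83); distance from the point to it = 4.25 mm. The point is inside the cross-section and 4.25 mm from the nearest boundary — more than the 1.8 mm shell width (3 × 0.6), so it's in the infill interior.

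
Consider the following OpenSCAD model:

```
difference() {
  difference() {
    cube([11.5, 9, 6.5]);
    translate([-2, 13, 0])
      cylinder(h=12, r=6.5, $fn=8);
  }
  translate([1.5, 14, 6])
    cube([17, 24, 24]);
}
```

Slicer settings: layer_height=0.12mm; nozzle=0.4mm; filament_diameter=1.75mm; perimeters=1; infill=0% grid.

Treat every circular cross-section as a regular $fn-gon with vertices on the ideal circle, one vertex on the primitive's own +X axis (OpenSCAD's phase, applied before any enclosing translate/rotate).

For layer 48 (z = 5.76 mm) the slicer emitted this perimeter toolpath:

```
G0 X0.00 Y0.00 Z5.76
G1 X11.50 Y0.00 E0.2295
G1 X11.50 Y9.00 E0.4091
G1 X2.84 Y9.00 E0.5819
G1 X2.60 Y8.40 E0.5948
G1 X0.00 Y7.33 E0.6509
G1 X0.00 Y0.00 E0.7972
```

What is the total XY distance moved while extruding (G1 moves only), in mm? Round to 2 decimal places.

39.95 mm

Sum the Euclidean lengths of each G1 segment: total = 39.95 mm.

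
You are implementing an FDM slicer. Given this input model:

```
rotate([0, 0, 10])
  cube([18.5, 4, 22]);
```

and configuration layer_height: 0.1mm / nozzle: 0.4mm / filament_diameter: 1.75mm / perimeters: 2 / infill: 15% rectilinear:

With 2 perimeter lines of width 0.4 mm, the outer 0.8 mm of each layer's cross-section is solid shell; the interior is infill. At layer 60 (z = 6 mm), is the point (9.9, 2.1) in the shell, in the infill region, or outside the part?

shell

At z = 6 mm: the cube is present — its section is the full 18.5×4 rectangle; (whole slice rotated 10° about Z — lengths, areas and connectivity unchanged). Overall, the cross-section is a single solid region. Undo the 10° rotation: the query point maps to (10.114, 0.349) in the un-rotated model frame. The nearest boundary edge runs (0.00, 0.00)→(18.50, 0.00); distance from the point to it = 0.35 mm. The point is inside the cross-section, 0.35 mm from the nearest boundary — within the 0.8 mm shell band (2 × 0.4).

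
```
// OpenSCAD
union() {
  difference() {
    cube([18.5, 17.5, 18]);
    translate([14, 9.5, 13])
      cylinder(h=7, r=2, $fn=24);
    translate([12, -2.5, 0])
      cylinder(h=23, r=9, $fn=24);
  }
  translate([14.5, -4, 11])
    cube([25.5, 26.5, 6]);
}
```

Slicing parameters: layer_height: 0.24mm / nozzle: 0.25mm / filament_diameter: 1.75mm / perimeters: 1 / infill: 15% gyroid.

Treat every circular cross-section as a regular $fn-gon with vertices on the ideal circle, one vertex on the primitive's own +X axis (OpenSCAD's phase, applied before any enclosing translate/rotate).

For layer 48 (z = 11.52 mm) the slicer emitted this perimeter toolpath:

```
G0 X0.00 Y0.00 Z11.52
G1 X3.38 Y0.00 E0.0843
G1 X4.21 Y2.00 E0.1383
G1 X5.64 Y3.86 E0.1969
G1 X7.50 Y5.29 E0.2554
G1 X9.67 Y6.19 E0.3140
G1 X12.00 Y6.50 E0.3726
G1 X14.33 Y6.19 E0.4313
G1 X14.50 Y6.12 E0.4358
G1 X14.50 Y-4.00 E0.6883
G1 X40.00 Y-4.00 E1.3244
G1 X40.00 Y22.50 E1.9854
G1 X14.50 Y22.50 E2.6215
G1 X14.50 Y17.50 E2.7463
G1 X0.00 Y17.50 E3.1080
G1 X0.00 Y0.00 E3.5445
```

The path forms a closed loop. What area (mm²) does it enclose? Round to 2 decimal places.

Apply the shoelace formula to the sequence of (X, Y) vertices; enclosed area = 872.90 mm².

872.90 mm²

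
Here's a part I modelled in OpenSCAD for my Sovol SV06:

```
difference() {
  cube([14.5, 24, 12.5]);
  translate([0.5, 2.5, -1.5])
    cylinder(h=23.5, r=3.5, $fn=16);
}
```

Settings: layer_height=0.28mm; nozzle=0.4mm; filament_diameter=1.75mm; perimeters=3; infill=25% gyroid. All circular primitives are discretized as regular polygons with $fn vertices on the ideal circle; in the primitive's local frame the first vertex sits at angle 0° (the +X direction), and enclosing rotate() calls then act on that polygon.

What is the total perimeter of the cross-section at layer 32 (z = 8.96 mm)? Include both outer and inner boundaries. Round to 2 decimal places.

At z = 8.96 mm: the cube is present — its section is the full 14.5×24 rectangle (perimeter 77.00 mm); the cylinder at (0.5, 2.5): section is a regular 16-gon, circumradius r=3.5 (perimeter = 2·16·3.500·sin(180°/16) = 21.85 mm); Taking the first minus the rest: starting from the 14.5×24 cube, the r=3.5 cylinder at (0.5, 2.5) partially overlaps it — only the 20.16 mm² overlap (of its 37.50 mm²) is removed, clipping the outline — boundary = 76.91 mm. Overall, the cross-section is a single solid region. Total boundary length (outer) = 76.91 mm.

76.91 mm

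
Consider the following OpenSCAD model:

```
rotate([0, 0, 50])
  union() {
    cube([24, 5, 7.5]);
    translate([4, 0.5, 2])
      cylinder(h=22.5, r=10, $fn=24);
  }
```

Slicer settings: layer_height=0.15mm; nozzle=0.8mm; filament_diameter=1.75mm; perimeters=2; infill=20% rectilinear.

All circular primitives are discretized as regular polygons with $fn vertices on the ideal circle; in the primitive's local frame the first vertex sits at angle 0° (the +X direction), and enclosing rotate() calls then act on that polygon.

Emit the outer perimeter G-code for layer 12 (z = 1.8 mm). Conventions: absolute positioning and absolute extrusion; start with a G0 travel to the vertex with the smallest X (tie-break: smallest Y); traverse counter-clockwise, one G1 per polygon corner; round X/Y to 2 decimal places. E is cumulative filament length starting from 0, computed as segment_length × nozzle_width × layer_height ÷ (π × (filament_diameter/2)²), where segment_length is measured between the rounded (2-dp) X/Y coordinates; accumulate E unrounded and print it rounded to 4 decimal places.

G0 X-3.83 Y3.21 Z1.80
G1 X0.00 Y0.00 E0.2493
G1 X15.43 Y18.39 E1.4470
G1 X11.60 Y21.60 E1.6963
G1 X-3.83 Y3.21 E2.8939

At z = 1.8 mm: the cube is present — its section is the full 24×5 rectangle; the cylinder at (4, 0.5) is not intersected at this z (z outside [2, 24.5]); Combining (union): only the 24×5 cube is present, so the union is just that shape — 1 connected region; (whole slice rotated 50° about Z — lengths, areas and connectivity unchanged). The outline is a single polygon with 4 vertices. Extrusion per mm of travel: 0.8 × 0.15 / (π × 0.875²) = 0.049890. Accumulating E over each segment gives final E = 2.8939.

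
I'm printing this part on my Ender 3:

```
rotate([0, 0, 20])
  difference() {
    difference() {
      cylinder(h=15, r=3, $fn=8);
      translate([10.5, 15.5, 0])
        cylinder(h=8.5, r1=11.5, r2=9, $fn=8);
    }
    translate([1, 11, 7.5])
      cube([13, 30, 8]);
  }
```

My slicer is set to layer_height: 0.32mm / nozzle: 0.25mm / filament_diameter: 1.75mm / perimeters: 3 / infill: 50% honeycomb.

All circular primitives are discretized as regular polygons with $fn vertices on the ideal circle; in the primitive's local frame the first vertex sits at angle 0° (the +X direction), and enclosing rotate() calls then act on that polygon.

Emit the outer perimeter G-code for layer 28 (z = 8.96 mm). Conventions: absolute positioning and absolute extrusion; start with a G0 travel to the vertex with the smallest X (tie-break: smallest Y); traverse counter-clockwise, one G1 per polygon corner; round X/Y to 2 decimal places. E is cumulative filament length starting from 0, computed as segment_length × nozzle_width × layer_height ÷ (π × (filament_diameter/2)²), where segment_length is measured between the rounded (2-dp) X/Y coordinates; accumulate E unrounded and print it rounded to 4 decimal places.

At z = 8.96 mm: the r=3 cylinder gives a regular 8-gon of circumradius 3 (constant along its height); the cone at (10.5, 15.5) is absent (z outside [0, 8.5]); After the difference (first − rest): none of the subtracted shapes is present at this height, so the r=3 cylinder is unchanged — 1 connected region; the cube at (1, 11) is present — its section is the full 13×30 rectangle; After the difference (first − rest): starting from that combined region, the 13×30 cube at (1, 11) misses the remaining region (no effect) — 1 connected region; (rotated 20° about Z; rotation is an isometry so areas/perimeters/island counts are preserved). The outline is a single polygon with 8 vertices. Extrusion per mm of travel: 0.25 × 0.32 / (π × 0.875²) = 0.033260. Accumulating E over each segment gives final E = 0.6114.

G0 X-2.82 Y-1.03 Z8.96
G1 X-1.27 Y-2.72 E0.0763
G1 X1.03 Y-2.82 E0.1528
G1 X2.72 Y-1.27 E0.2291
G1 X2.82 Y1.03 E0.3057
G1 X1.27 Y2.72 E0.3820
G1 X-1.03 Y2.82 E0.4585
G1 X-2.72 Y1.27 E0.5348
G1 X-2.82 Y-1.03 E0.6114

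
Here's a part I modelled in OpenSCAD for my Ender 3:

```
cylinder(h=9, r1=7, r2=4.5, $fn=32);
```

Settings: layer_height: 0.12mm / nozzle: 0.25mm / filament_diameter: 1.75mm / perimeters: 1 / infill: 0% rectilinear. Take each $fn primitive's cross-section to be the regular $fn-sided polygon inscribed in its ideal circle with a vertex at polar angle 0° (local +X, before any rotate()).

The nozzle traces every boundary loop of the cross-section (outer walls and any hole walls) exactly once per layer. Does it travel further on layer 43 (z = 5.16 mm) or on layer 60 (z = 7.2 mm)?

Layer 43 (z = 5.16): the cone contributes a regular 32-gon of circumradius 5.567 (interpolated between r1=7 and r2=4.5 at t=0.573) (perimeter = 2·32·5.567·sin(180°/32) = 34.92 mm). So its perimeter = 34.92 mm. Layer 60 (z = 7.2): the cone contributes a regular 32-gon of circumradius 5.000 (interpolated between r1=7 and r2=4.5 at t=0.800) (perimeter = 2·32·5.000·sin(180°/32) = 31.37 mm). So its perimeter = 31.37 mm. Layer 43 is larger (34.92 vs 31.37 mm).

layer 43 (z = 5.16 mm)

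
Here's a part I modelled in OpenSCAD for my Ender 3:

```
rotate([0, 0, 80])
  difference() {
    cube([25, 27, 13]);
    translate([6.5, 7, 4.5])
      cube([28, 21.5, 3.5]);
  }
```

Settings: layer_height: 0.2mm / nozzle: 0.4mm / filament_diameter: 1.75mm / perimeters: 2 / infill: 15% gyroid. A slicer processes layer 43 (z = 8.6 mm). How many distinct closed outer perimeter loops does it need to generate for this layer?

At z = 8.6 mm: the cube is present — its section is the full 25×27 rectangle; the cube at (6.5, 7) is not intersected at this z (z outside [4.5, 8]); Taking the first minus the rest: none of the subtracted shapes is present at this height, so the 25×27 cube is unchanged — 1 connected region; (rotated 80° about Z; rotation is an isometry so areas/perimeters/island counts are preserved). The result has 1 disconnected region.

1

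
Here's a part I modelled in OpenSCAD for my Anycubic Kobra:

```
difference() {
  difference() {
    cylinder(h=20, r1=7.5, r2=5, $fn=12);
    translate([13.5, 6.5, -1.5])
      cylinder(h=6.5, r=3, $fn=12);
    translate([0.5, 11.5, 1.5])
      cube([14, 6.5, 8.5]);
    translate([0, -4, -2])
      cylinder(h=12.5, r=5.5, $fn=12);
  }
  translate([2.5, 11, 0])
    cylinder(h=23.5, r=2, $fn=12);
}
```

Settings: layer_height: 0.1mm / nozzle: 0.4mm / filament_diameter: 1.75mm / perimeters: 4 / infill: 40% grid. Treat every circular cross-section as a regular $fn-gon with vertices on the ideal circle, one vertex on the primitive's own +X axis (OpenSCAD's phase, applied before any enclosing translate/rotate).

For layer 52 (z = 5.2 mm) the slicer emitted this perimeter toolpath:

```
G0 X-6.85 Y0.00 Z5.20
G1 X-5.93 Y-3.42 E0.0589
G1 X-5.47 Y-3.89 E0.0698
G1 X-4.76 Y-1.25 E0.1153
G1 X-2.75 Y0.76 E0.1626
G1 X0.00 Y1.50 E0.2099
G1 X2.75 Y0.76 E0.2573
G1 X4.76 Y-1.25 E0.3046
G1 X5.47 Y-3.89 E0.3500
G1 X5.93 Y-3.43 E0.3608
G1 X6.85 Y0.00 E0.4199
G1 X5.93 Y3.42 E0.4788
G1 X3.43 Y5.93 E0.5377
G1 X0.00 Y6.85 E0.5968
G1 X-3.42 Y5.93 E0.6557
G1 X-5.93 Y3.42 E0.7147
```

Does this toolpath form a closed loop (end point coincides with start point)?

no

Start point (G0): (-6.85, 0.00). End point (last G1): the path does not return to the start — open.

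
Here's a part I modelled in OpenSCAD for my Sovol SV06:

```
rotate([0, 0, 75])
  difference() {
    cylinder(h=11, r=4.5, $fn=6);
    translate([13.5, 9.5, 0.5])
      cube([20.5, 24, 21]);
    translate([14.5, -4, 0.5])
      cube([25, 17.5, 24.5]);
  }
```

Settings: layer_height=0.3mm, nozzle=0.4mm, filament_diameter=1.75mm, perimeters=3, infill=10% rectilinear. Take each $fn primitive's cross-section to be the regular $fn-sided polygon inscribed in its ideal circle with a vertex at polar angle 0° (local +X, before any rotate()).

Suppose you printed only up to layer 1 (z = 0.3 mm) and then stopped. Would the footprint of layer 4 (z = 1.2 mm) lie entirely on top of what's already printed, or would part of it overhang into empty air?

entirely on top

Compare the two slices. At z = 0.3: the r=4.5 cylinder gives a regular 6-gon of circumradius 4.5 (constant along its height) (area = (6/2)·4.500²·sin(360°/6) = 52.61 mm²); the cube at (13.5, 9.5) is not intersected at this z (z outside [0.5, 21.5]); the cube at (14.5, -4) does not reach this height (z outside [0.5, 25]); Subtracting the remaining from the first: none of the subtracted shapes is present at this height, so the r=4.5 cylinder is unchanged — area = 52.61 mm²; (whole slice rotated 75° about Z — lengths, areas and connectivity unchanged). At z = 1.2: the r=4.5 cylinder gives a regular 6-gon of circumradius 4.5 (constant along its height) (area = (6/2)·4.500²·sin(360°/6) = 52.61 mm²); the cube at (13.5, 9.5) (footprint 20.5×24) is included at this height (area 492.00 mm²); the cube at (14.5, -4) is present — its section is the full 25×17.5 rectangle (area 437.50 mm²); Subtracting the remaining from the first: starting from the r=4.5 cylinder (52.61 mm²), the 20.5×24 cube at (13.5, 9.5) misses the remaining region (no effect); the 25×17.5 cube at (14.5, -4) misses the remaining region (no effect) — area = 52.61 mm²; (rotated 75° about Z; rotation is an isometry so areas/perimeters/island counts are preserved). Checking containment: the cross-section at z = 1.2 is a subset of the cross-section at z = 0.3.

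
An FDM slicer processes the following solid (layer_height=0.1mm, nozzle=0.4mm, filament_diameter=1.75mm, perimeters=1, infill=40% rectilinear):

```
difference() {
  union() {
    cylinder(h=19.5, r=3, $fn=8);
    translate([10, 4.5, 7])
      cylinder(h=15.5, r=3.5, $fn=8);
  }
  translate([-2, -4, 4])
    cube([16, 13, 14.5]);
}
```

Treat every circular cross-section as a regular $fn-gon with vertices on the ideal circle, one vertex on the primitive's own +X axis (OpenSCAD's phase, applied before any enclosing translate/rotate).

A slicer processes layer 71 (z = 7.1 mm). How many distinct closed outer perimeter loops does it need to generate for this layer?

1

At z = 7.1 mm: the r=3 cylinder contributes a regular 8-gon of circumradius 3; the r=3.5 cylinder at (10, 4.5) gives a regular 8-gon of circumradius 3.5 (constant along its height); Merging all regions: the 2 present regions are separate (no shared area or edge), so areas and boundary lengths simply add and each stays a separate island — 2 connected regions; the cube at (-2, -4) is present — its section is the full 16×13 rectangle; Subtracting the remaining from the first: starting from the result so far, the 16×13 cube at (-2, -4) partially overlaps it — only the 57.72 mm² overlap (of its 208.00 mm²) is removed, clipping the outline — 1 connected region. The result has 1 disconnected region.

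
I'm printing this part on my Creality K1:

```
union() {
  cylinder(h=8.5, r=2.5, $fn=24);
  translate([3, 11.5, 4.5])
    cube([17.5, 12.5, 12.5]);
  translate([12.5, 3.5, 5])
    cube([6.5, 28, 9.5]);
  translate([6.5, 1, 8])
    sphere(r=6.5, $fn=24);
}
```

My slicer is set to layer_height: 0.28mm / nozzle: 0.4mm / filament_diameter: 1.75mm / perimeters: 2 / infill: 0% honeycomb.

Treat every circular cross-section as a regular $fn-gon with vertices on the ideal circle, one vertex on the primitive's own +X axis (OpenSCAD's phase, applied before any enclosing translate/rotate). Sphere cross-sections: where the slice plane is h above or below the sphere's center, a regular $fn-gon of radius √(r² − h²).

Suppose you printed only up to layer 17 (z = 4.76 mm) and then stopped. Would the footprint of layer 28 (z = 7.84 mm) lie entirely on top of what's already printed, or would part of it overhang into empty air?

Compare the two slices. At z = 4.76: the cylinder: section is a regular 24-gon, circumradius r=2.5 (area = (24/2)·2.500²·sin(360°/24) = 19.41 mm²); the cube at (3, 11.5) (footprint 17.5×12.5) is included at this height (area 218.75 mm²); the cube at (12.5, 3.5) is absent (z outside [5, 14.5]); the sphere at (6.5, 1): section is a regular 24-gon, circumradius = √(r²−h²) = √(6.5²−3.24²) = 5.635 (area = (24/2)·5.635²·sin(360°/24) = 98.62 mm²); Taking the union: the regions partially overlap — summed areas 336.78 mm² minus the doubly-counted overlap 4.36 mm² gives 332.42 mm² — area = 332.42 mm². At z = 7.84: the cylinder: section is a regular 24-gon, circumradius r=2.5 (area = (24/2)·2.500²·sin(360°/24) = 19.41 mm²); the 17.5×12.5 cube at (3, 11.5) contributes its full rectangle (area 218.75 mm²); the cube at (12.5, 3.5) (footprint 6.5×28) is included at this height (area 182.00 mm²); the sphere at (6.5, 1): section is a regular 24-gon, circumradius = √(r²−h²) = √(6.5²−0.16²) = 6.498 (area = (24/2)·6.498²·sin(360°/24) = 131.14 mm²); Merging all regions: the regions partially overlap — summed areas 551.30 mm² minus the doubly-counted overlap 89.60 mm² gives 461.71 mm² — area = 461.71 mm². Checking containment: at z = 7.84 the cross-section extends beyond the z = 4.76 cross-section by about 129.29 mm².

part overhangs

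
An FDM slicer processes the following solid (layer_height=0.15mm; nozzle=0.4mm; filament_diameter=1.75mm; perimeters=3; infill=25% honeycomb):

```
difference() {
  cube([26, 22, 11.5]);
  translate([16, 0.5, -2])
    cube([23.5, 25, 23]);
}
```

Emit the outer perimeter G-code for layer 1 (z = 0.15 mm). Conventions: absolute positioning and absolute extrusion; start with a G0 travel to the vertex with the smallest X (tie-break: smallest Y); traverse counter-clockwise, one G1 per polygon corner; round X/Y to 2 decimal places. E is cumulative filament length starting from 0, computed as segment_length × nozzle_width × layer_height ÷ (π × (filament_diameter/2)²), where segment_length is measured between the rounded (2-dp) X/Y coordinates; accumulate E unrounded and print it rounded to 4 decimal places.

At z = 0.15 mm: the cube (footprint 26×22) is included at this height; the cube at (16, 0.5) (footprint 23.5×25) is included at this height; Subtracting the remaining from the first: starting from the 26×22 cube, the 23.5×25 cube at (16, 0.5) partially overlaps it — only the 215.00 mm² overlap (of its 587.50 mm²) is removed, clipping the outline — 1 connected region. The outline is a single polygon with 6 vertices. Extrusion per mm of travel: 0.4 × 0.15 / (π × 0.875²) = 0.024945. Accumulating E over each segment gives final E = 2.3947.

G0 X0.00 Y0.00 Z0.15
G1 X26.00 Y0.00 E0.6486
G1 X26.00 Y0.50 E0.6610
G1 X16.00 Y0.50 E0.9105
G1 X16.00 Y22.00 E1.4468
G1 X0.00 Y22.00 E1.8459
G1 X0.00 Y0.00 E2.3947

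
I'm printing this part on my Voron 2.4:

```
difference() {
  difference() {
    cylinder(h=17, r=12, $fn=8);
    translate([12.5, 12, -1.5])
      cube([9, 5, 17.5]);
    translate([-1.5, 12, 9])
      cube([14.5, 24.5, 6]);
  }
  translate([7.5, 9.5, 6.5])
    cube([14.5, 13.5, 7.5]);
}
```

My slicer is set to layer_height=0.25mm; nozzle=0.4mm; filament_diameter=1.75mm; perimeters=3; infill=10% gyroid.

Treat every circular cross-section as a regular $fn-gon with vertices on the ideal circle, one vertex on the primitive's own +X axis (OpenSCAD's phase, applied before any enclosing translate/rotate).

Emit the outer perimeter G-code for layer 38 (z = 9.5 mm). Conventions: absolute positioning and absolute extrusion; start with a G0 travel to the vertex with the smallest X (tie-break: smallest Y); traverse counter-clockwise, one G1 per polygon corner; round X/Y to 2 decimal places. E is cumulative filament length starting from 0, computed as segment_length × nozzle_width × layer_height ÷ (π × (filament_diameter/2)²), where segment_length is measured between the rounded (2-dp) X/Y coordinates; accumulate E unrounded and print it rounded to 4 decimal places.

G0 X-12.00 Y0.00 Z9.50
G1 X-8.49 Y-8.49 E0.3819
G1 X0.00 Y-12.00 E0.7639
G1 X8.49 Y-8.49 E1.1458
G1 X12.00 Y0.00 E1.5278
G1 X8.49 Y8.49 E1.9097
G1 X0.00 Y12.00 E2.2917
G1 X-8.49 Y8.49 E2.6736
G1 X-12.00 Y0.00 E3.0556

At z = 9.5 mm: the r=12 cylinder gives a regular 8-gon of circumradius 12 (constant along its height); the cube at (12.5, 12) is present — its section is the full 9×5 rectangle; the 14.5×24.5 cube at (-1.5, 12) contributes its full rectangle; Taking the first minus the rest: starting from the r=12 cylinder, the 9×5 cube at (12.5, 12) misses the remaining region (no effect); the 14.5×24.5 cube at (-1.5, 12) misses the remaining region (no effect) — 1 connected region; the cube at (7.5, 9.5) (footprint 14.5×13.5) is included at this height; Taking the first minus the rest: starting from that combined region, the 14.5×13.5 cube at (7.5, 9.5) misses the remaining region (no effect) — 1 connected region. The outline is a single polygon with 8 vertices. Extrusion per mm of travel: 0.4 × 0.25 / (π × 0.875²) = 0.041575. Accumulating E over each segment gives final E = 3.0556.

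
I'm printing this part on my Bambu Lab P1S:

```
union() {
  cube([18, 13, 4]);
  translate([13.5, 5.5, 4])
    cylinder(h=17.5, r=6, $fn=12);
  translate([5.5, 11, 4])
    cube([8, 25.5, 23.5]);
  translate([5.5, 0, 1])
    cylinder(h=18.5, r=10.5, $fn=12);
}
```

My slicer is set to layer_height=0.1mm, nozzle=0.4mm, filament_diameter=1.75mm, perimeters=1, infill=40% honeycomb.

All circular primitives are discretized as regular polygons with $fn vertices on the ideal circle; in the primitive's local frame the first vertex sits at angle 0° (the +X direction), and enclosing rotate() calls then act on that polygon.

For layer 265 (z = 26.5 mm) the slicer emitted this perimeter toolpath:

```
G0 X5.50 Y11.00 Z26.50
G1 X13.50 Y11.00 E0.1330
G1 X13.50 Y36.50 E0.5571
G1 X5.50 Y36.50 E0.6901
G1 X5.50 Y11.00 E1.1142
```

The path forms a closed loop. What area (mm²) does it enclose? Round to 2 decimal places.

204.00 mm²

Apply the shoelace formula to the sequence of (X, Y) vertices; enclosed area = 204.00 mm².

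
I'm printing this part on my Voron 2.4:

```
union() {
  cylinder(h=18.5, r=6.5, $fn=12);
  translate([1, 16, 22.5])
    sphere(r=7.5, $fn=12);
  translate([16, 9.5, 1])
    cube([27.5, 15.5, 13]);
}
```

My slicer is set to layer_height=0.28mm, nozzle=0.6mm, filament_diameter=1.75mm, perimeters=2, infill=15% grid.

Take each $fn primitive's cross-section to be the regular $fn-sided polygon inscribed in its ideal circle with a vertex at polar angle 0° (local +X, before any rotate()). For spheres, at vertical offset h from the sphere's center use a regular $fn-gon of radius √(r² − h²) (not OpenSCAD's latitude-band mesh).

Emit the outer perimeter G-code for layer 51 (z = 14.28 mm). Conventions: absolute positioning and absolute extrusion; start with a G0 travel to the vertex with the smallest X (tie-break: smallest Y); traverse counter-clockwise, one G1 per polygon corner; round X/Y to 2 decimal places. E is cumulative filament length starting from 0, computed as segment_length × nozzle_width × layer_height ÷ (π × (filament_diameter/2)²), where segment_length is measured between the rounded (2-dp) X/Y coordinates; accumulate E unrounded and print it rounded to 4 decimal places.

At z = 14.28 mm: the r=6.5 cylinder gives a regular 12-gon of circumradius 6.5 (constant along its height); the sphere at (1, 16) is absent (|z−center|=8.220 > r=7.5); the cube at (16, 9.5) is absent (z outside [1, 14]); Combining (union): only the r=6.5 cylinder is present, so the union is just that shape — 1 connected region. The outline is a single polygon with 12 vertices. Extrusion per mm of travel: 0.6 × 0.28 / (π × 0.875²) = 0.069846. Accumulating E over each segment gives final E = 2.8203.

G0 X-6.50 Y0.00 Z14.28
G1 X-5.63 Y-3.25 E0.2350
G1 X-3.25 Y-5.63 E0.4701
G1 X0.00 Y-6.50 E0.7051
G1 X3.25 Y-5.63 E0.9401
G1 X5.63 Y-3.25 E1.1752
G1 X6.50 Y0.00 E1.4102
G1 X5.63 Y3.25 E1.6451
G1 X3.25 Y5.63 E1.8802
G1 X0.00 Y6.50 E2.1152
G1 X-3.25 Y5.63 E2.3502
G1 X-5.63 Y3.25 E2.5853
G1 X-6.50 Y0.00 E2.8203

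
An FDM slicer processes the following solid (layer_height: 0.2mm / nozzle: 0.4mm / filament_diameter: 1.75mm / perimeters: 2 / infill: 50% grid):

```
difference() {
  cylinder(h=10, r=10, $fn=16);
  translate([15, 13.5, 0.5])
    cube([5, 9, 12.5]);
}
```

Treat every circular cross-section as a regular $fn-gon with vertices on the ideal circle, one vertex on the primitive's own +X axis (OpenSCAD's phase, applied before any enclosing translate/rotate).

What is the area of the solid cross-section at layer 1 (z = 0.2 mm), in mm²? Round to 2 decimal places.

At z = 0.2 mm: the r=10 cylinder gives a regular 16-gon of circumradius 10 (constant along its height) (area = (16/2)·10.000²·sin(360°/16) = 306.15 mm²); the cube at (15, 13.5) does not reach this height (z outside [0.5, 13]); Subtracting the remaining from the first: none of the subtracted shapes is present at this height, so the r=10 cylinder is unchanged — area = 306.15 mm². Overall, the cross-section is a single solid region. Net area = 306.15 mm².

306.15 mm²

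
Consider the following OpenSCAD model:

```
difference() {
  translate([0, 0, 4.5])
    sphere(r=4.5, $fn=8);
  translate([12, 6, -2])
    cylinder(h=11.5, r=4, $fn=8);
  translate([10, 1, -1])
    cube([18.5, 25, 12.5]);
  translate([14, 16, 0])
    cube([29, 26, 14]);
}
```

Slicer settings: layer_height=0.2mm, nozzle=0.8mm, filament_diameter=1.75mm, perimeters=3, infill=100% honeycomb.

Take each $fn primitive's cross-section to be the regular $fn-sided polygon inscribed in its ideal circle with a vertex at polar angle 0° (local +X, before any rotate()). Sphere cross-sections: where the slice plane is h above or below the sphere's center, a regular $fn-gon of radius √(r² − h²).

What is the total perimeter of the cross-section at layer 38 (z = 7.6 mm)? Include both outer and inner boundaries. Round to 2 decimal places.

At z = 7.6 mm: the sphere: section is a regular 8-gon, circumradius = √(r²−h²) = √(4.5²−3.1²) = 3.262 (perimeter = 2·8·3.262·sin(180°/8) = 19.97 mm); the r=4 cylinder at (12, 6) gives a regular 8-gon of circumradius 4 (constant along its height) (perimeter = 2·8·4.000·sin(180°/8) = 24.49 mm); the 18.5×25 cube at (10, 1) contributes its full rectangle (perimeter 87.00 mm); the cube at (14, 16) is present — its section is the full 29×26 rectangle (perimeter 110.00 mm); After the difference (first − rest): starting from the r=4.5 sphere, the r=4 cylinder at (12, 6) misses the remaining region (no effect); the 18.5×25 cube at (10, 1) misses the remaining region (no effect); the 29×26 cube at (14, 16) misses the remaining region (no effect) — boundary = 19.97 mm. Overall, the cross-section is a single solid region. Total boundary length (outer) = 19.97 mm.

19.97 mm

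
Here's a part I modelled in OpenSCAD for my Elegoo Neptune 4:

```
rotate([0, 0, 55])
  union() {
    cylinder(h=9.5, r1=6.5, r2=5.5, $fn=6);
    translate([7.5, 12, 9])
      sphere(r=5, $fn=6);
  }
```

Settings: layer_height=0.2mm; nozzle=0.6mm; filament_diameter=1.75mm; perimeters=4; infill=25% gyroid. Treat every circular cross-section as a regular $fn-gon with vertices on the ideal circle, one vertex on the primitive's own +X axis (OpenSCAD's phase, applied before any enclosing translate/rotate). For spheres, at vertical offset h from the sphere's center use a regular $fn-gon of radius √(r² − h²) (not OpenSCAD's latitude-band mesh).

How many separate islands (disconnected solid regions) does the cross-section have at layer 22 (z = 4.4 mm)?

At z = 4.4 mm: the cone (r1=6.5→r2=5.5) has section circumradius 6.037 here — a regular 6-gon; the r=5 sphere at (7.5, 12) contributes a regular 6-gon of circumradius √(5²−4.6²) = 1.960; Merging all regions: the 2 present regions are separate (no shared area or edge), so areas and boundary lengths simply add and each stays a separate island — 2 connected regions; (rotated 55° about Z; rotation is an isometry so areas/perimeters/island counts are preserved). Overall, the cross-section has 2 separate islands. Island count = 2.

2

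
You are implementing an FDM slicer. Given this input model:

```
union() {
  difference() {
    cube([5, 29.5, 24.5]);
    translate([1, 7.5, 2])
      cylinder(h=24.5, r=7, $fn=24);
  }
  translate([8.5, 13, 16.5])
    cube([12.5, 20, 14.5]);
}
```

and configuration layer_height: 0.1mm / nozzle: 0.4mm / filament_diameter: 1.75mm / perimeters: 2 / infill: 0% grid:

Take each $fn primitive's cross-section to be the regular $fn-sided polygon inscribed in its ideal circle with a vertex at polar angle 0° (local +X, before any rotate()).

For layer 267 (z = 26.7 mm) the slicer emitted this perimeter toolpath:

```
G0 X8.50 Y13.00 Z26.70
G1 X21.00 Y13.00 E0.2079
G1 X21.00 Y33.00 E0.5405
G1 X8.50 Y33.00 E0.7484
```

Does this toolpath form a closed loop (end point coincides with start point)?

no

Start point (G0): (8.50, 13.00). End point (last G1): the path does not return to the start — open.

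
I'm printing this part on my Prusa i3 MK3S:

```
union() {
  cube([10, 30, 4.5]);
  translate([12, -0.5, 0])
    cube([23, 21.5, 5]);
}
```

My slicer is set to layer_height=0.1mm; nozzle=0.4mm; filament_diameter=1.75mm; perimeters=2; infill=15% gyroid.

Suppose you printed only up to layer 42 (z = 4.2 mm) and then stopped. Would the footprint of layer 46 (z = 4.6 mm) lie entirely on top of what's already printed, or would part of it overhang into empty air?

entirely on top

Compare the two slices. At z = 4.2: the 10×30 cube contributes its full rectangle (area 300.00 mm²); the cube at (12, -0.5) (footprint 23×21.5) is included at this height (area 494.50 mm²); Taking the union: the 2 present regions are separate (no shared area or edge), so areas and boundary lengths simply add and each stays a separate island — area = 794.50 mm². At z = 4.6: the cube is not intersected at this z (z outside [0, 4.5]); the 23×21.5 cube at (12, -0.5) contributes its full rectangle (area 494.50 mm²); Merging all regions: only the 23×21.5 cube at (12, -0.5) is present, so the union is just that shape — area = 494.50 mm². Checking containment: the cross-section at z = 4.6 is a subset of the cross-section at z = 4.2.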